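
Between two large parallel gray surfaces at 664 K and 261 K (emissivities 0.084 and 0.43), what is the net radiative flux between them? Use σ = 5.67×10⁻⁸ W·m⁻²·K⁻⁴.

q ≈ 813 W/m²

For two large parallel gray plates, q = σ(T₁⁴ − T₂⁴) / (1/ε₁ + 1/ε₂ − 1).
1/ε₁ + 1/ε₂ − 1 = 1/0.084 + 1/0.43 − 1 = 13.23.
T₁⁴ − T₂⁴ = 1.94×10^11 − 4.64×10^9 = 1.90×10^11 K⁴.
q = 5.67×10⁻⁸ × 1.90×10^11 / 13.23 = 813 W/m².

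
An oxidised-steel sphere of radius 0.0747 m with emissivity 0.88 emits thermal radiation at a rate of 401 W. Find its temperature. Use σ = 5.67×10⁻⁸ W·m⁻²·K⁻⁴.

A = 4πr² = 4π × (0.0747)² = 0.0701 m².
From P = εσAT⁴, T = (P / εσA)^(1/4) = (401 / (0.88 × 5.67×10⁻⁸ × 0.0701))^(1/4).
T = (1.15×10^11)^(1/4) = 582 K.

T ≈ 582 K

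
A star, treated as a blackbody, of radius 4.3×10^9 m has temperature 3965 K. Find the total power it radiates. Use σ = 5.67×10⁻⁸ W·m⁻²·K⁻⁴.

A = 4πr² = 4π × (4.3×10^9)² = 2.32×10^20 m².
P = σAT⁴ = 5.67×10⁻⁸ × 2.32×10^20 × (3965)⁴ = 5.67×10⁻⁸ × 2.32×10^20 × 2.47×10^14.
P = 3.26×10^27 W.

P ≈ 3.26×10^27 W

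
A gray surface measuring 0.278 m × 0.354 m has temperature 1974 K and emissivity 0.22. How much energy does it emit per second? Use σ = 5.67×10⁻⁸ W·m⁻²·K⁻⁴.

P ≈ 18600 W

A = 0.278 × 0.354 = 0.0984 m².
P = εσAT⁴ = 0.22 × 5.67×10⁻⁸ × 0.0984 × (1974)⁴ = 0.22 × 5.67×10⁻⁸ × 0.0984 × 1.52×10^13.
P = 18600 W.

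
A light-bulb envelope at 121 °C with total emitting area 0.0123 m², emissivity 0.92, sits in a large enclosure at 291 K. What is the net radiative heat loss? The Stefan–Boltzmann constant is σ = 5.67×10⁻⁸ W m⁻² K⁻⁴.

Convert: 121 °C = 394 K.
Q = εσA(T⁴ − T_s⁴). T⁴ − T_s⁴ = (394)⁴ − (291)⁴ = 2.41×10^10 − 7.17×10^9 = 1.69×10^10 K⁴.
Q = 0.92 × 5.67×10⁻⁸ × 0.0123 × 1.69×10^10 = 10.9 W.

Q ≈ 10.9 W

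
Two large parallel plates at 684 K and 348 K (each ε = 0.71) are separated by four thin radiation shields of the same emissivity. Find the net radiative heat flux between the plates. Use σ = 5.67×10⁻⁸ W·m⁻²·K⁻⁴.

Each of the 5 gaps contributes resistance (2/ε − 1) = 2/0.71 − 1 = 1.817; total = 9.085.
q = σ(T₁⁴ − T₂⁴) / 9.085 = 5.67×10⁻⁸ × 2.04×10^11 / 9.085 = 1270 W/m².

q ≈ 1270 W/m²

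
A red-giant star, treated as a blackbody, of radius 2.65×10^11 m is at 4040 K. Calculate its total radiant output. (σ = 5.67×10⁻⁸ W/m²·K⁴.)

A = 4πr² = 4π × (2.65×10^11)² = 8.82×10^23 m².
P = σAT⁴ = 5.67×10⁻⁸ × 8.82×10^23 × (4040)⁴ = 5.67×10⁻⁸ × 8.82×10^23 × 2.66×10^14.
P = 1.33×10^31 W.

P ≈ 1.33×10^31 W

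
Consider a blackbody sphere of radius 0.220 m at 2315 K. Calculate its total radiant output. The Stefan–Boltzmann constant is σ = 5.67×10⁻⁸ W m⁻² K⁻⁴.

A = 4πr² = 4π × (0.220)² = 0.608 m².
P = σAT⁴ = 5.67×10⁻⁸ × 0.608 × (2315)⁴ = 5.67×10⁻⁸ × 0.608 × 2.87×10^13.
P = 9.90×10^5 W.

P ≈ 9.90×10^5 W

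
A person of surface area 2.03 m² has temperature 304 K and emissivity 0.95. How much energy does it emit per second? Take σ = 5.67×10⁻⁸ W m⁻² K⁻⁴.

P ≈ 934 W

P = εσAT⁴ = 0.95 × 5.67×10⁻⁸ × 2.03 × (304)⁴ = 0.95 × 5.67×10⁻⁸ × 2.03 × 8.54×10^9.
P = 934 W.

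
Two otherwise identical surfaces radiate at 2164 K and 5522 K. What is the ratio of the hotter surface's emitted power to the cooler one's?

ratio ≈ 42.4

P ∝ T⁴, so the ratio is (5522/2164)⁴ = (2.552)⁴ = 42.4.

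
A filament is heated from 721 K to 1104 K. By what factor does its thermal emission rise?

P ∝ T⁴, so the ratio is (1104/721)⁴ = (1.531)⁴ = 5.50.

ratio ≈ 5.50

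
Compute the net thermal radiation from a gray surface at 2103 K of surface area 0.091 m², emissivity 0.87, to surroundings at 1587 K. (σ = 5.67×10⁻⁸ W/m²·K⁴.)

Q = εσA(T⁴ − T_s⁴). T⁴ − T_s⁴ = (2103)⁴ − (1587)⁴ = 1.96×10^13 − 6.34×10^12 = 1.32×10^13 K⁴.
Q = 0.87 × 5.67×10⁻⁸ × 0.0910 × 1.32×10^13 = 59300 W.

Q ≈ 59300 W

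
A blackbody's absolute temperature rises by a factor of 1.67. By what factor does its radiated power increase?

P ∝ T⁴, so the power scales as (1.67)⁴ = 7.78.

factor ≈ 7.78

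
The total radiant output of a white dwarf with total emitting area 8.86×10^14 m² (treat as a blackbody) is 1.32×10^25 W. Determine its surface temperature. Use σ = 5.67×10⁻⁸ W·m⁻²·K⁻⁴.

T ≈ 22600 K

From P = σAT⁴, T = (P / σA)^(1/4) = (1.32×10^25 / (5.67×10⁻⁸ × 8.86×10^14))^(1/4).
T = (2.63×10^17)^(1/4) = 22600 K.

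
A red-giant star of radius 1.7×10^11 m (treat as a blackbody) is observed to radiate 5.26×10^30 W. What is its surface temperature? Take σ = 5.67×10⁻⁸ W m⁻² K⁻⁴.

A = 4πr² = 4π × (1.7×10^11)² = 3.63×10^23 m².
From P = σAT⁴, T = (P / σA)^(1/4) = (5.26×10^30 / (5.67×10⁻⁸ × 3.63×10^23))^(1/4).
T = (2.55×10^14)^(1/4) = 4000 K.

T ≈ 4000 K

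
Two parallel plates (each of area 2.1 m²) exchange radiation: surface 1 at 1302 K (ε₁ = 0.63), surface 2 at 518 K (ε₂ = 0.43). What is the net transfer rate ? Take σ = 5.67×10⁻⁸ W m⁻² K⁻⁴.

Q ≈ 1.15×10^5 W

For two large parallel gray plates, q = σ(T₁⁴ − T₂⁴) / (1/ε₁ + 1/ε₂ − 1).
1/ε₁ + 1/ε₂ − 1 = 1/0.63 + 1/0.43 − 1 = 2.913.
T₁⁴ − T₂⁴ = 2.87×10^12 − 7.20×10^10 = 2.80×10^12 K⁴.
q = 5.67×10⁻⁸ × 2.80×10^12 / 2.913 = 54500 W/m².
Q = q·A = 54500 × 2.1 = 1.15×10^5 W.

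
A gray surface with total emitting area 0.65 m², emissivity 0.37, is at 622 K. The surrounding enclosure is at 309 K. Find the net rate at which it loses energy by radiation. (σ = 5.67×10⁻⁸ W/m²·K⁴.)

Q ≈ 1920 W

Q = εσA(T⁴ − T_s⁴). T⁴ − T_s⁴ = (622)⁴ − (309)⁴ = 1.50×10^11 − 9.12×10^9 = 1.41×10^11 K⁴.
Q = 0.37 × 5.67×10⁻⁸ × 0.650 × 1.41×10^11 = 1920 W.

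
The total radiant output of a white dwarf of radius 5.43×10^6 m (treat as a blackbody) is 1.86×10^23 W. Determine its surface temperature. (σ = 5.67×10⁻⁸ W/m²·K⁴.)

A = 4πr² = 4π × (5.43×10^6)² = 3.71×10^14 m².
From P = σAT⁴, T = (P / σA)^(1/4) = (1.86×10^23 / (5.67×10⁻⁸ × 3.71×10^14))^(1/4).
T = (8.85×10^15)^(1/4) = 9700 K.

T ≈ 9700 K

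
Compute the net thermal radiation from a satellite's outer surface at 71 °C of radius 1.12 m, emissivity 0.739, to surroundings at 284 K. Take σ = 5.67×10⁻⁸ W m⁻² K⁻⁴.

A = 4πr² = 4π × (1.12)² = 15.8 m².
Convert: 71 °C = 344 K.
Q = εσA(T⁴ − T_s⁴). T⁴ − T_s⁴ = (344)⁴ − (284)⁴ = 1.40×10^10 − 6.51×10^9 = 7.50×10^9 K⁴.
Q = 0.739 × 5.67×10⁻⁸ × 15.8 × 7.50×10^9 = 4950 W.

Q ≈ 4950 W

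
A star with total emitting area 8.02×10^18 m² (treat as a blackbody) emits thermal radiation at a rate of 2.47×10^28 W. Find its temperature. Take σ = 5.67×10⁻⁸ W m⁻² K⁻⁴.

From P = σAT⁴, T = (P / σA)^(1/4) = (2.47×10^28 / (5.67×10⁻⁸ × 8.02×10^18))^(1/4).
T = (5.43×10^16)^(1/4) = 15300 K.

T ≈ 15300 K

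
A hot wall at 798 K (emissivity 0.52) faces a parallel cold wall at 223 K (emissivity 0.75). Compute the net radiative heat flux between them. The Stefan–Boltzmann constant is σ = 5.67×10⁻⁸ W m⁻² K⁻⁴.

q ≈ 10100 W/m²

For two large parallel gray plates, q = σ(T₁⁴ − T₂⁴) / (1/ε₁ + 1/ε₂ − 1).
1/ε₁ + 1/ε₂ − 1 = 1/0.52 + 1/0.75 − 1 = 2.256.
T₁⁴ − T₂⁴ = 4.06×10^11 − 2.47×10^9 = 4.03×10^11 K⁴.
q = 5.67×10⁻⁸ × 4.03×10^11 / 2.256 = 10100 W/m².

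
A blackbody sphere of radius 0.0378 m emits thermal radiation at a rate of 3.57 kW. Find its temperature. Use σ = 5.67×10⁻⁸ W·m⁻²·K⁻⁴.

A = 4πr² = 4π × (0.0378)² = 0.0180 m².
From P = σAT⁴, T = (P / σA)^(1/4) = (3570 / (5.67×10⁻⁸ × 0.0180))^(1/4).
T = (3.51×10^12)^(1/4) = 1370 K.

T ≈ 1370 K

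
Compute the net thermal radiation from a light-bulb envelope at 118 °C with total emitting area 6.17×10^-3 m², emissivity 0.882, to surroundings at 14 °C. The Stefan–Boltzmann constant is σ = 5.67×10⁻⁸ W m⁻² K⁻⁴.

Q ≈ 5.12 W

Convert: 118 °C = 391 K; 14 °C = 287 K.
Q = εσA(T⁴ − T_s⁴). T⁴ − T_s⁴ = (391)⁴ − (287)⁴ = 2.34×10^10 − 6.78×10^9 = 1.66×10^10 K⁴.
Q = 0.882 × 5.67×10⁻⁸ × 6.17×10^-3 × 1.66×10^10 = 5.12 W.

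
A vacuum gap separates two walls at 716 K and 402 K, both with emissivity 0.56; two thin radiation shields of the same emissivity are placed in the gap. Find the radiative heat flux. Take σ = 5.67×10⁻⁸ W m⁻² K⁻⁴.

Each of the 3 gaps contributes resistance (2/ε − 1) = 2/0.56 − 1 = 2.571; total = 7.714.
q = σ(T₁⁴ − T₂⁴) / 7.714 = 5.67×10⁻⁸ × 2.37×10^11 / 7.714 = 1740 W/m².

q ≈ 1740 W/m²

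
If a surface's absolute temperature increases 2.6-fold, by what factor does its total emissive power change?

factor ≈ 45.7

P ∝ T⁴, so the power scales as (2.6)⁴ = 45.7.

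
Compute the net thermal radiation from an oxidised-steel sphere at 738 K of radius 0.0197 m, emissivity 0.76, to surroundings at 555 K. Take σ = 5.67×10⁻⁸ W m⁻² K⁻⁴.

Q ≈ 42.4 W

A = 4πr² = 4π × (0.0197)² = 4.88×10^-3 m².
Q = εσA(T⁴ − T_s⁴). T⁴ − T_s⁴ = (738)⁴ − (555)⁴ = 2.97×10^11 − 9.49×10^10 = 2.02×10^11 K⁴.
Q = 0.76 × 5.67×10⁻⁸ × 4.88×10^-3 × 2.02×10^11 = 42.4 W.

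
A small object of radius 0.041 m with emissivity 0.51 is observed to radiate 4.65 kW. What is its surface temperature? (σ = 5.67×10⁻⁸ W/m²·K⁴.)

A = 4πr² = 4π × (0.041)² = 0.0211 m².
From P = εσAT⁴, T = (P / εσA)^(1/4) = (4650 / (0.51 × 5.67×10⁻⁸ × 0.0211))^(1/4).
T = (7.61×10^12)^(1/4) = 1660 K.

T ≈ 1660 K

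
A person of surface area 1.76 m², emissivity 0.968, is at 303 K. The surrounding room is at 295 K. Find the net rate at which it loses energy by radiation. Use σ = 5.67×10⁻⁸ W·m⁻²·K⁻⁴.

Q = εσA(T⁴ − T_s⁴). T⁴ − T_s⁴ = (303)⁴ − (295)⁴ = 8.43×10^9 − 7.57×10^9 = 8.56×10^8 K⁴.
Q = 0.968 × 5.67×10⁻⁸ × 1.76 × 8.56×10^8 = 82.6 W.

Q ≈ 82.6 W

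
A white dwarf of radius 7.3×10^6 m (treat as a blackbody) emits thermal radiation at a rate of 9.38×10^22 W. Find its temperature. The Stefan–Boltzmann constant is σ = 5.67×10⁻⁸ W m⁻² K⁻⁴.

T ≈ 7050 K

A = 4πr² = 4π × (7.3×10^6)² = 6.70×10^14 m².
From P = σAT⁴, T = (P / σA)^(1/4) = (9.38×10^22 / (5.67×10⁻⁸ × 6.70×10^14))^(1/4).
T = (2.47×10^15)^(1/4) = 7050 K.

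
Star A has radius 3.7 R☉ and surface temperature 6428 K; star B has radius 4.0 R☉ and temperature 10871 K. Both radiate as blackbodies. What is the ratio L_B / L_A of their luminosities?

L_B/L_A ≈ 9.56

L = 4πR²σT⁴ ∝ R²T⁴, so L_B/L_A = (4.0/3.7)² × (10871/6428)⁴ = 1.17 × 8.18 = 9.56.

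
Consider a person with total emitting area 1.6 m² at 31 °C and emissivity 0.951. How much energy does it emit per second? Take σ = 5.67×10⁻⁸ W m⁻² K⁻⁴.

31 °C = 304 K.
Stefan–Boltzmann: P = εσAT⁴ = 0.951 × 5.67×10⁻⁸ × 1.60 × (304)⁴ = 0.951 × 5.67×10⁻⁸ × 1.60 × 8.54×10^9.
P = 737 W.

P ≈ 737 W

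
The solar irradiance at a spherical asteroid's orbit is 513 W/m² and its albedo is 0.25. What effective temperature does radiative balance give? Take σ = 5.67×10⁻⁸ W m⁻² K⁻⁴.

Power absorbed = (1−a)S·πR²; power emitted = 4πR²σT⁴. Equating and cancelling πR²:
T = ((1−a)S / 4σ)^(1/4) = (385 / (4 × 5.67×10⁻⁸))^(1/4) = (1.70×10^9)^(1/4).
T = 203 K.

T ≈ 203 K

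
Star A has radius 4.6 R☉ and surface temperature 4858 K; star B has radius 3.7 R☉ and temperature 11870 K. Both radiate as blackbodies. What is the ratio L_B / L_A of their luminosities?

L = 4πR²σT⁴ ∝ R²T⁴, so L_B/L_A = (3.7/4.6)² × (11870/4858)⁴ = 0.647 × 35.6 = 23.1.

L_B/L_A ≈ 23.1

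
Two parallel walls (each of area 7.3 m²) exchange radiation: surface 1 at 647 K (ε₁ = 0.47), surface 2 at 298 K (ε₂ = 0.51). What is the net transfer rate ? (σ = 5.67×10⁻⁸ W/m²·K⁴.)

For two large parallel gray plates, q = σ(T₁⁴ − T₂⁴) / (1/ε₁ + 1/ε₂ − 1).
1/ε₁ + 1/ε₂ − 1 = 1/0.47 + 1/0.51 − 1 = 3.088.
T₁⁴ − T₂⁴ = 1.75×10^11 − 7.89×10^9 = 1.67×10^11 K⁴.
q = 5.67×10⁻⁸ × 1.67×10^11 / 3.088 = 3070 W/m².
Q = q·A = 3070 × 7.3 = 22400 W.

Q ≈ 22400 W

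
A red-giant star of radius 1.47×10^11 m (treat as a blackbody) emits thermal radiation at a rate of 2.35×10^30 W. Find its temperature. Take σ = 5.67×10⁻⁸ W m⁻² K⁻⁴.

A = 4πr² = 4π × (1.47×10^11)² = 2.72×10^23 m².
From P = σAT⁴, T = (P / σA)^(1/4) = (2.35×10^30 / (5.67×10⁻⁸ × 2.72×10^23))^(1/4).
T = (1.53×10^14)^(1/4) = 3510 K.

T ≈ 3510 K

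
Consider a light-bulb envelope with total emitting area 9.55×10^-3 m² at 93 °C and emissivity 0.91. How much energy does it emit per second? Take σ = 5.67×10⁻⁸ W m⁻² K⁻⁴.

P ≈ 8.84 W

93 °C = 366 K.
P = εσAT⁴ = 0.91 × 5.67×10⁻⁸ × 9.55×10^-3 × (366)⁴ = 0.91 × 5.67×10⁻⁸ × 9.55×10^-3 × 1.79×10^10.
P = 8.84 W.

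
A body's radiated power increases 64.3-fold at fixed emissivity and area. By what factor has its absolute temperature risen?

P ∝ T⁴ ⇒ T ∝ P^(1/4), so T scales by (64.3)^(1/4) = 2.83.

factor ≈ 2.83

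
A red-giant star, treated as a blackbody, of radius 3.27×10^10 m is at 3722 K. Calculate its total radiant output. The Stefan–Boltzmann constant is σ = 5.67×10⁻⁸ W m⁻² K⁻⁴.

P ≈ 1.46×10^29 W

A = 4πr² = 4π × (3.27×10^10)² = 1.34×10^22 m².
P = σAT⁴ = 5.67×10⁻⁸ × 1.34×10^22 × (3722)⁴ = 5.67×10⁻⁸ × 1.34×10^22 × 1.92×10^14.
P = 1.46×10^29 W.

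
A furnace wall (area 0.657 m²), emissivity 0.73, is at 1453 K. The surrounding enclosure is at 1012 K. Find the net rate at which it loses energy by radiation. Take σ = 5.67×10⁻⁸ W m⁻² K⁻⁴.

Q ≈ 92700 W

Q = εσA(T⁴ − T_s⁴). T⁴ − T_s⁴ = (1453)⁴ − (1012)⁴ = 4.46×10^12 − 1.05×10^12 = 3.41×10^12 K⁴.
Q = 0.73 × 5.67×10⁻⁸ × 0.657 × 3.41×10^12 = 92700 W.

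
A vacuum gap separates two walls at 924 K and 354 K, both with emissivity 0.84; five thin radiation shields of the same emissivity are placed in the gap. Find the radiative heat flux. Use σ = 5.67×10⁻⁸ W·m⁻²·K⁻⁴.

q ≈ 4880 W/m²

Each of the 6 gaps contributes resistance (2/ε − 1) = 2/0.84 − 1 = 1.381; total = 8.286.
q = σ(T₁⁴ − T₂⁴) / 8.286 = 5.67×10⁻⁸ × 7.13×10^11 / 8.286 = 4880 W/m².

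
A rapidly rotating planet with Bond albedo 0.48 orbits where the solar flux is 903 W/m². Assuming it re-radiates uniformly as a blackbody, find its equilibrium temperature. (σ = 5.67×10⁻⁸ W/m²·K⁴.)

Power absorbed = (1−a)S·πR²; power emitted = 4πR²σT⁴. Equating and cancelling πR²:
T = ((1−a)S / 4σ)^(1/4) = (470 / (4 × 5.67×10⁻⁸))^(1/4) = (2.07×10^9)^(1/4).
T = 213 K.

T ≈ 213 K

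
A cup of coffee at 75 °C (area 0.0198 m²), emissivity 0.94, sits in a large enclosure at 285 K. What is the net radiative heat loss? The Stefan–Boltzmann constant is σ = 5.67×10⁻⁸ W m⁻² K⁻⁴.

Convert: 75 °C = 348 K.
Q = εσA(T⁴ − T_s⁴). T⁴ − T_s⁴ = (348)⁴ − (285)⁴ = 1.47×10^10 − 6.60×10^9 = 8.07×10^9 K⁴.
Q = 0.94 × 5.67×10⁻⁸ × 0.0198 × 8.07×10^9 = 8.51 W.

Q ≈ 8.51 W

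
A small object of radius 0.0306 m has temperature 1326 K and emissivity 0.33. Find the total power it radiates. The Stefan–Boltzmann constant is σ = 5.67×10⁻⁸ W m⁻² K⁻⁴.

A = 4πr² = 4π × (0.0306)² = 0.0118 m².
P = εσAT⁴ = 0.33 × 5.67×10⁻⁸ × 0.0118 × (1326)⁴ = 0.33 × 5.67×10⁻⁸ × 0.0118 × 3.09×10^12.
P = 681 W.

P ≈ 681 W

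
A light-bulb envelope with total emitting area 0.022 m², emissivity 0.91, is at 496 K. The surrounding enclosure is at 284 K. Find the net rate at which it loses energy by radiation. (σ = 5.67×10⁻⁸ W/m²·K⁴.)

Q = εσA(T⁴ − T_s⁴). T⁴ − T_s⁴ = (496)⁴ − (284)⁴ = 6.05×10^10 − 6.51×10^9 = 5.40×10^10 K⁴.
Q = 0.91 × 5.67×10⁻⁸ × 0.0220 × 5.40×10^10 = 61.3 W.

Q ≈ 61.3 W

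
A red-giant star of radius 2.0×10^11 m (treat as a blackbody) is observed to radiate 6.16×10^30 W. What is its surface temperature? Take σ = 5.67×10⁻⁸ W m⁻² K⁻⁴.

T ≈ 3830 K

A = 4πr² = 4π × (2.0×10^11)² = 5.03×10^23 m².
From P = σAT⁴, T = (P / σA)^(1/4) = (6.16×10^30 / (5.67×10⁻⁸ × 5.03×10^23))^(1/4).
T = (2.16×10^14)^(1/4) = 3830 K.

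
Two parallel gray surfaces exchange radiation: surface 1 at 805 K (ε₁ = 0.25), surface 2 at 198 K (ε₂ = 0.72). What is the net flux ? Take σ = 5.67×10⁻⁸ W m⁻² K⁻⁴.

For two large parallel gray plates, q = σ(T₁⁴ − T₂⁴) / (1/ε₁ + 1/ε₂ − 1).
1/ε₁ + 1/ε₂ − 1 = 1/0.25 + 1/0.72 − 1 = 4.389.
T₁⁴ − T₂⁴ = 4.20×10^11 − 1.54×10^9 = 4.18×10^11 K⁴.
q = 5.67×10⁻⁸ × 4.18×10^11 / 4.389 = 5410 W/m².

q ≈ 5410 W/m²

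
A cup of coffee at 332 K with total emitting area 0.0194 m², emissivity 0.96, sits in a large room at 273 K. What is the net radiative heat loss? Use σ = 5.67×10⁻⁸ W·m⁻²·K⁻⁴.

Q ≈ 6.96 W

Q = εσA(T⁴ − T_s⁴). T⁴ − T_s⁴ = (332)⁴ − (273)⁴ = 1.21×10^10 − 5.55×10^9 = 6.59×10^9 K⁴.
Q = 0.96 × 5.67×10⁻⁸ × 0.0194 × 6.59×10^9 = 6.96 W.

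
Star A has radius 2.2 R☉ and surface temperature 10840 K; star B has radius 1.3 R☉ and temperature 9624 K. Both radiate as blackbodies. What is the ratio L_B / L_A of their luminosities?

L_B/L_A ≈ 0.217

L = 4πR²σT⁴ ∝ R²T⁴, so L_B/L_A = (1.3/2.2)² × (9624/10840)⁴ = 0.349 × 0.621 = 0.217.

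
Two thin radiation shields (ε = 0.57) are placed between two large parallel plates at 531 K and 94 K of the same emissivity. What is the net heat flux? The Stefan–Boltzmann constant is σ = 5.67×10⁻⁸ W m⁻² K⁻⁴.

Each of the 3 gaps contributes resistance (2/ε − 1) = 2/0.57 − 1 = 2.509; total = 7.526.
q = σ(T₁⁴ − T₂⁴) / 7.526 = 5.67×10⁻⁸ × 7.94×10^10 / 7.526 = 598 W/m².

q ≈ 598 W/m²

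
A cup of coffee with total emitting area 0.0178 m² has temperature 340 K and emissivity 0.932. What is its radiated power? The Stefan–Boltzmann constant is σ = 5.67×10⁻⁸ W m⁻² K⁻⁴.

P = εσAT⁴ = 0.932 × 5.67×10⁻⁸ × 0.0178 × (340)⁴ = 0.932 × 5.67×10⁻⁸ × 0.0178 × 1.34×10^10.
P = 12.6 W.

P ≈ 12.6 W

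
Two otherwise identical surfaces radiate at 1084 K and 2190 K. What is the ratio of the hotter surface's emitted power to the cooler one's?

P ∝ T⁴, so the ratio is (2190/1084)⁴ = (2.020)⁴ = 16.7.

ratio ≈ 16.7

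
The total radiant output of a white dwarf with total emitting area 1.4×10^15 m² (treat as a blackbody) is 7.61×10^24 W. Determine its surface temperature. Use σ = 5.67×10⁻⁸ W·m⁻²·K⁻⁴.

T ≈ 17600 K

From P = σAT⁴, T = (P / σA)^(1/4) = (7.61×10^24 / (5.67×10⁻⁸ × 1.40×10^15))^(1/4).
T = (9.59×10^16)^(1/4) = 17600 K.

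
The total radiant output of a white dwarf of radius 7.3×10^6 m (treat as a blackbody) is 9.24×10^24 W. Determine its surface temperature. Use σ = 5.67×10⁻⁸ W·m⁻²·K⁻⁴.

T ≈ 22200 K

A = 4πr² = 4π × (7.3×10^6)² = 6.70×10^14 m².
From P = σAT⁴, T = (P / σA)^(1/4) = (9.24×10^24 / (5.67×10⁻⁸ × 6.70×10^14))^(1/4).
T = (2.43×10^17)^(1/4) = 22200 K.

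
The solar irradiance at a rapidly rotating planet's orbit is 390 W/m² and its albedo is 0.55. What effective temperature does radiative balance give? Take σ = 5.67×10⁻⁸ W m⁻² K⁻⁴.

T ≈ 167 K

Power absorbed = (1−a)S·πR²; power emitted = 4πR²σT⁴. Equating and cancelling πR²:
T = ((1−a)S / 4σ)^(1/4) = (175 / (4 × 5.67×10⁻⁸))^(1/4) = (7.74×10^8)^(1/4).
T = 167 K.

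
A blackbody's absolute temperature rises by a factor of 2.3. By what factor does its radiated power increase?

P ∝ T⁴, so the power scales as (2.3)⁴ = 28.0.

factor ≈ 28.0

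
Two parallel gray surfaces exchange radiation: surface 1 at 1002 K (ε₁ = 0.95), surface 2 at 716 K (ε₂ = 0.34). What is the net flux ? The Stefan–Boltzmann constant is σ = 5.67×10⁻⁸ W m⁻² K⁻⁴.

For two large parallel gray plates, q = σ(T₁⁴ − T₂⁴) / (1/ε₁ + 1/ε₂ − 1).
1/ε₁ + 1/ε₂ − 1 = 1/0.95 + 1/0.34 − 1 = 2.994.
T₁⁴ − T₂⁴ = 1.01×10^12 − 2.63×10^11 = 7.45×10^11 K⁴.
q = 5.67×10⁻⁸ × 7.45×10^11 / 2.994 = 14100 W/m².

q ≈ 14100 W/m²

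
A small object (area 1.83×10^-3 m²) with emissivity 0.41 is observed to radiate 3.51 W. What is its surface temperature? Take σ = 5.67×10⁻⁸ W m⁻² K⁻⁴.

From P = εσAT⁴, T = (P / εσA)^(1/4) = (3.51 / (0.41 × 5.67×10⁻⁸ × 1.83×10^-3))^(1/4).
T = (8.25×10^10)^(1/4) = 536 K.

T ≈ 536 K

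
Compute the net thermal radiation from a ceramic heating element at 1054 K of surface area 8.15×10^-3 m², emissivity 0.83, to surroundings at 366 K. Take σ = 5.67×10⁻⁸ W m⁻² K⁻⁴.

Q ≈ 466 W

Q = εσA(T⁴ − T_s⁴). T⁴ − T_s⁴ = (1054)⁴ − (366)⁴ = 1.23×10^12 − 1.79×10^10 = 1.22×10^12 K⁴.
Q = 0.83 × 5.67×10⁻⁸ × 8.15×10^-3 × 1.22×10^12 = 466 W.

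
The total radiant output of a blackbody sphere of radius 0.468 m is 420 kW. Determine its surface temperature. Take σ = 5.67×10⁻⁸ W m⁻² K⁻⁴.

A = 4πr² = 4π × (0.468)² = 2.75 m².
From P = σAT⁴, T = (P / σA)^(1/4) = (4.20×10^5 / (5.67×10⁻⁸ × 2.75))^(1/4).
T = (2.69×10^12)^(1/4) = 1280 K.

T ≈ 1280 K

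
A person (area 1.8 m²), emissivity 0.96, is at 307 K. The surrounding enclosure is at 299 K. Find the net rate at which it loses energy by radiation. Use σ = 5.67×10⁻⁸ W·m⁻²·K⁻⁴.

Q = εσA(T⁴ − T_s⁴). T⁴ − T_s⁴ = (307)⁴ − (299)⁴ = 8.88×10^9 − 7.99×10^9 = 8.90×10^8 K⁴.
Q = 0.96 × 5.67×10⁻⁸ × 1.80 × 8.90×10^8 = 87.2 W.

Q ≈ 87.2 W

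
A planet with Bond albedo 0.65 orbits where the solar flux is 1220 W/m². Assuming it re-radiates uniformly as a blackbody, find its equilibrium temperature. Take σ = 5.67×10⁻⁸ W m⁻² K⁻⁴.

Power absorbed = (1−a)S·πR²; power emitted = 4πR²σT⁴. Equating and cancelling πR²:
T = ((1−a)S / 4σ)^(1/4) = (427 / (4 × 5.67×10⁻⁸))^(1/4) = (1.88×10^9)^(1/4).
T = 208 K.

T ≈ 208 K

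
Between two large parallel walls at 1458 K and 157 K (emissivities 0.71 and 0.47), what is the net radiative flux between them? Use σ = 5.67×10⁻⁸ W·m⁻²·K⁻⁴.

For two large parallel gray plates, q = σ(T₁⁴ − T₂⁴) / (1/ε₁ + 1/ε₂ − 1).
1/ε₁ + 1/ε₂ − 1 = 1/0.71 + 1/0.47 − 1 = 2.536.
T₁⁴ − T₂⁴ = 4.52×10^12 − 6.08×10^8 = 4.52×10^12 K⁴.
q = 5.67×10⁻⁸ × 4.52×10^12 / 2.536 = 1.01×10^5 W/m².

q ≈ 1.01×10^5 W/m²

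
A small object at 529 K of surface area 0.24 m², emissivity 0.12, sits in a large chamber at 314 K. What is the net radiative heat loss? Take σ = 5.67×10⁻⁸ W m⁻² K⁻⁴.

Q = εσA(T⁴ − T_s⁴). T⁴ − T_s⁴ = (529)⁴ − (314)⁴ = 7.83×10^10 − 9.72×10^9 = 6.86×10^10 K⁴.
Q = 0.12 × 5.67×10⁻⁸ × 0.240 × 6.86×10^10 = 112 W.

Q ≈ 112 W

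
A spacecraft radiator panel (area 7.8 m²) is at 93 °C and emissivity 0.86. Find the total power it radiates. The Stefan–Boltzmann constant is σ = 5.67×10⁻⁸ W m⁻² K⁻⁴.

P ≈ 6820 W

93 °C = 366 K.
P = εσAT⁴ = 0.86 × 5.67×10⁻⁸ × 7.80 × (366)⁴ = 0.86 × 5.67×10⁻⁸ × 7.80 × 1.79×10^10.
P = 6820 W.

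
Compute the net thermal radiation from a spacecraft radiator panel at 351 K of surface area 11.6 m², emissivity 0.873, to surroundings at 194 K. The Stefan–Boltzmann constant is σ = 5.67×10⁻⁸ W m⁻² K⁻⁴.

Q = εσA(T⁴ − T_s⁴). T⁴ − T_s⁴ = (351)⁴ − (194)⁴ = 1.52×10^10 − 1.42×10^9 = 1.38×10^10 K⁴.
Q = 0.873 × 5.67×10⁻⁸ × 11.6 × 1.38×10^10 = 7900 W.

Q ≈ 7900 W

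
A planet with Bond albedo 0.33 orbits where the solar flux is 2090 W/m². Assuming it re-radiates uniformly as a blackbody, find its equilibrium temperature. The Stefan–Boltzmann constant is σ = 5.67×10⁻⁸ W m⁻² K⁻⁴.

Power absorbed = (1−a)S·πR²; power emitted = 4πR²σT⁴. Equating and cancelling πR²:
T = ((1−a)S / 4σ)^(1/4) = (1400 / (4 × 5.67×10⁻⁸))^(1/4) = (6.17×10^9)^(1/4).
T = 280 K.

T ≈ 280 K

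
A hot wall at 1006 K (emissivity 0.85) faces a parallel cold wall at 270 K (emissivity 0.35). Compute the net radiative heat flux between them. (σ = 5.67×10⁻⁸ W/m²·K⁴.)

q ≈ 19000 W/m²

For two large parallel gray plates, q = σ(T₁⁴ − T₂⁴) / (1/ε₁ + 1/ε₂ − 1).
1/ε₁ + 1/ε₂ − 1 = 1/0.85 + 1/0.35 − 1 = 3.034.
T₁⁴ − T₂⁴ = 1.02×10^12 − 5.31×10^9 = 1.02×10^12 K⁴.
q = 5.67×10⁻⁸ × 1.02×10^12 / 3.034 = 19000 W/m².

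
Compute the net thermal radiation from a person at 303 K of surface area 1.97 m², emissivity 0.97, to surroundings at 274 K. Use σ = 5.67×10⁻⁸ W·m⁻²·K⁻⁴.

Q ≈ 303 W

Q = εσA(T⁴ − T_s⁴). T⁴ − T_s⁴ = (303)⁴ − (274)⁴ = 8.43×10^9 − 5.64×10^9 = 2.79×10^9 K⁴.
Q = 0.97 × 5.67×10⁻⁸ × 1.97 × 2.79×10^9 = 303 W.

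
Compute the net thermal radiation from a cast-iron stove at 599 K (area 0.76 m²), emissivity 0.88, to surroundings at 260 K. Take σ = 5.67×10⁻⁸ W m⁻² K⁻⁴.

Q = εσA(T⁴ − T_s⁴). T⁴ − T_s⁴ = (599)⁴ − (260)⁴ = 1.29×10^11 − 4.57×10^9 = 1.24×10^11 K⁴.
Q = 0.88 × 5.67×10⁻⁸ × 0.760 × 1.24×10^11 = 4710 W.

Q ≈ 4710 W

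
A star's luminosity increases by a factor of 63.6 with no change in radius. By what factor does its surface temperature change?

P ∝ T⁴ ⇒ T ∝ P^(1/4), so T scales by (63.6)^(1/4) = 2.82.

factor ≈ 2.82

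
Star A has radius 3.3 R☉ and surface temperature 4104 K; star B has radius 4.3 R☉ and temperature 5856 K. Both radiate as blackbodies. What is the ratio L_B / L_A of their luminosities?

L_B/L_A ≈ 7.04

L = 4πR²σT⁴ ∝ R²T⁴, so L_B/L_A = (4.3/3.3)² × (5856/4104)⁴ = 1.70 × 4.15 = 7.04.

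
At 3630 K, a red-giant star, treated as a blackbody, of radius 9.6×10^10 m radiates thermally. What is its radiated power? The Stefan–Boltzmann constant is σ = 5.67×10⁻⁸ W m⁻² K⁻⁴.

A = 4πr² = 4π × (9.6×10^10)² = 1.16×10^23 m².
P = σAT⁴ = 5.67×10⁻⁸ × 1.16×10^23 × (3630)⁴ = 5.67×10⁻⁸ × 1.16×10^23 × 1.74×10^14.
P = 1.14×10^30 W.

P ≈ 1.14×10^30 W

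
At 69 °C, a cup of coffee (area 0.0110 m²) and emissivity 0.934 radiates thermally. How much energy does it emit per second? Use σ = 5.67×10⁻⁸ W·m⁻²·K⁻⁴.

P ≈ 7.97 W

69 °C = 342 K.
Stefan–Boltzmann: P = εσAT⁴ = 0.934 × 5.67×10⁻⁸ × 0.0110 × (342)⁴ = 0.934 × 5.67×10⁻⁸ × 0.0110 × 1.37×10^10.
P = 7.97 W.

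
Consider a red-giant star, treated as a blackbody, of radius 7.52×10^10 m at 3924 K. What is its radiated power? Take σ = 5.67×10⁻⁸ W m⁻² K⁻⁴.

A = 4πr² = 4π × (7.52×10^10)² = 7.11×10^22 m².
P = σAT⁴ = 5.67×10⁻⁸ × 7.11×10^22 × (3924)⁴ = 5.67×10⁻⁸ × 7.11×10^22 × 2.37×10^14.
P = 9.55×10^29 W.

P ≈ 9.55×10^29 W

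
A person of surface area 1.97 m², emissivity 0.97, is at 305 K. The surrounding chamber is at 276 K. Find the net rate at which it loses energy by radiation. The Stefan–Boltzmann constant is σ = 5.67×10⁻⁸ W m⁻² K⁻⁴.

Q = εσA(T⁴ − T_s⁴). T⁴ − T_s⁴ = (305)⁴ − (276)⁴ = 8.65×10^9 − 5.80×10^9 = 2.85×10^9 K⁴.
Q = 0.97 × 5.67×10⁻⁸ × 1.97 × 2.85×10^9 = 309 W.

Q ≈ 309 W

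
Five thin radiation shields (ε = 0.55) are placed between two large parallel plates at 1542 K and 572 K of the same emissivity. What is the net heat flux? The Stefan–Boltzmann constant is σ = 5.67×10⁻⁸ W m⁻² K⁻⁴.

Each of the 6 gaps contributes resistance (2/ε − 1) = 2/0.55 − 1 = 2.636; total = 15.82.
q = σ(T₁⁴ − T₂⁴) / 15.82 = 5.67×10⁻⁸ × 5.55×10^12 / 15.82 = 19900 W/m².

q ≈ 19900 W/m²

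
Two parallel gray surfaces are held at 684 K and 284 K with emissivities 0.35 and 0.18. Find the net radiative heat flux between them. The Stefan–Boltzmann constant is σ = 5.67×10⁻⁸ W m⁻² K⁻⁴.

For two large parallel gray plates, q = σ(T₁⁴ − T₂⁴) / (1/ε₁ + 1/ε₂ − 1).
1/ε₁ + 1/ε₂ − 1 = 1/0.35 + 1/0.18 − 1 = 7.413.
T₁⁴ − T₂⁴ = 2.19×10^11 − 6.51×10^9 = 2.12×10^11 K⁴.
q = 5.67×10⁻⁸ × 2.12×10^11 / 7.413 = 1620 W/m².

q ≈ 1620 W/m²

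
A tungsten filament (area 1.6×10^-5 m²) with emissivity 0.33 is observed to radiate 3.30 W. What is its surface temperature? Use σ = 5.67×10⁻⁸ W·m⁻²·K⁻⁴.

T ≈ 1820 K

From P = εσAT⁴, T = (P / εσA)^(1/4) = (3.30 / (0.33 × 5.67×10⁻⁸ × 1.60×10^-5))^(1/4).
T = (1.10×10^13)^(1/4) = 1820 K.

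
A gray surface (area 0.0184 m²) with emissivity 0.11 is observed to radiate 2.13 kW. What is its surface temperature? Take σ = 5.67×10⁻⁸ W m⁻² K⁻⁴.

T ≈ 2080 K

From P = εσAT⁴, T = (P / εσA)^(1/4) = (2130 / (0.11 × 5.67×10⁻⁸ × 0.0184))^(1/4).
T = (1.86×10^13)^(1/4) = 2080 K.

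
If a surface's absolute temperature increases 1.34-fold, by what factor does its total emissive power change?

factor ≈ 3.22

P ∝ T⁴, so the power scales as (1.34)⁴ = 3.22.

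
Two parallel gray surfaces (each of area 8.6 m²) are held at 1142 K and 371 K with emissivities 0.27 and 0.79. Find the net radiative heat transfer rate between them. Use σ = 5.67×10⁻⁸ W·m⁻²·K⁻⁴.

Q ≈ 2.07×10^5 W

For two large parallel gray plates, q = σ(T₁⁴ − T₂⁴) / (1/ε₁ + 1/ε₂ − 1).
1/ε₁ + 1/ε₂ − 1 = 1/0.27 + 1/0.79 − 1 = 3.970.
T₁⁴ − T₂⁴ = 1.70×10^12 − 1.89×10^10 = 1.68×10^12 K⁴.
q = 5.67×10⁻⁸ × 1.68×10^12 / 3.970 = 24000 W/m².
Q = q·A = 24000 × 8.6 = 2.07×10^5 W.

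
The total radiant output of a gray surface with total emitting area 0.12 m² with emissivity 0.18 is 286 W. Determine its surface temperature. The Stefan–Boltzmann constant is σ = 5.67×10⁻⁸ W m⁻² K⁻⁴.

From P = εσAT⁴, T = (P / εσA)^(1/4) = (286 / (0.18 × 5.67×10⁻⁸ × 0.120))^(1/4).
T = (2.34×10^11)^(1/4) = 695 K.

T ≈ 695 K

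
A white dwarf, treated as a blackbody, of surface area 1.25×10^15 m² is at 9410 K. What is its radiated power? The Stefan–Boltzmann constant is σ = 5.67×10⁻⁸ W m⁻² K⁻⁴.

P ≈ 5.56×10^23 W

P = σAT⁴ = 5.67×10⁻⁸ × 1.25×10^15 × (9410)⁴ = 5.67×10⁻⁸ × 1.25×10^15 × 7.84×10^15.
P = 5.56×10^23 W.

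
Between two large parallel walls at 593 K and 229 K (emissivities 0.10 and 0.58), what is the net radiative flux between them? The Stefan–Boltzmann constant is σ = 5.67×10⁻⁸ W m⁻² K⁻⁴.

q ≈ 639 W/m²

For two large parallel gray plates, q = σ(T₁⁴ − T₂⁴) / (1/ε₁ + 1/ε₂ − 1).
1/ε₁ + 1/ε₂ − 1 = 1/0.10 + 1/0.58 − 1 = 10.72.
T₁⁴ − T₂⁴ = 1.24×10^11 − 2.75×10^9 = 1.21×10^11 K⁴.
q = 5.67×10⁻⁸ × 1.21×10^11 / 10.72 = 639 W/m².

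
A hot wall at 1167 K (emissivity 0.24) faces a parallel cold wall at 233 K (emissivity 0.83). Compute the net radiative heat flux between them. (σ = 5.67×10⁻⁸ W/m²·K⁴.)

For two large parallel gray plates, q = σ(T₁⁴ − T₂⁴) / (1/ε₁ + 1/ε₂ − 1).
1/ε₁ + 1/ε₂ − 1 = 1/0.24 + 1/0.83 − 1 = 4.371.
T₁⁴ − T₂⁴ = 1.85×10^12 − 2.95×10^9 = 1.85×10^12 K⁴.
q = 5.67×10⁻⁸ × 1.85×10^12 / 4.371 = 24000 W/m².

q ≈ 24000 W/m²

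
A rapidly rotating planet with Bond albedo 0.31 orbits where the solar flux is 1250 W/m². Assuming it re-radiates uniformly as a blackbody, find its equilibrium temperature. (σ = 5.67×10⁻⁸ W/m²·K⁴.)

T ≈ 248 K

Power absorbed = (1−a)S·πR²; power emitted = 4πR²σT⁴. Equating and cancelling πR²:
T = ((1−a)S / 4σ)^(1/4) = (862 / (4 × 5.67×10⁻⁸))^(1/4) = (3.80×10^9)^(1/4).
T = 248 K.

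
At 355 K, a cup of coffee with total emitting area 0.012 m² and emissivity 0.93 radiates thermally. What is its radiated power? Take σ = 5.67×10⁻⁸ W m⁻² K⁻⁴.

P = εσAT⁴ = 0.93 × 5.67×10⁻⁸ × 0.0120 × (355)⁴ = 0.93 × 5.67×10⁻⁸ × 0.0120 × 1.59×10^10.
P = 10.0 W.

P ≈ 10.0 W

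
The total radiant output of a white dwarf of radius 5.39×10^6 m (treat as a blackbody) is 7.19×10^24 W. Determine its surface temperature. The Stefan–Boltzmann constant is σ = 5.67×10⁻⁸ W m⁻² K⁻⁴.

A = 4πr² = 4π × (5.39×10^6)² = 3.65×10^14 m².
From P = σAT⁴, T = (P / σA)^(1/4) = (7.19×10^24 / (5.67×10⁻⁸ × 3.65×10^14))^(1/4).
T = (3.47×10^17)^(1/4) = 24300 K.

T ≈ 24300 K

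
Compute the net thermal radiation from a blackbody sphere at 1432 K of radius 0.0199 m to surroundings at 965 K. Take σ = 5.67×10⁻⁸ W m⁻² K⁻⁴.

A = 4πr² = 4π × (0.0199)² = 4.98×10^-3 m².
Q = σA(T⁴ − T_s⁴). T⁴ − T_s⁴ = (1432)⁴ − (965)⁴ = 4.21×10^12 − 8.67×10^11 = 3.34×10^12 K⁴.
Q = 5.67×10⁻⁸ × 4.98×10^-3 × 3.34×10^12 = 942 W.

Q ≈ 942 W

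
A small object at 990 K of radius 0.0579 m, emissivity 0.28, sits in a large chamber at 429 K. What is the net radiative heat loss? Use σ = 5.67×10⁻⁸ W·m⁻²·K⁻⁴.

A = 4πr² = 4π × (0.0579)² = 0.0421 m².
Q = εσA(T⁴ − T_s⁴). T⁴ − T_s⁴ = (990)⁴ − (429)⁴ = 9.61×10^11 − 3.39×10^10 = 9.27×10^11 K⁴.
Q = 0.28 × 5.67×10⁻⁸ × 0.0421 × 9.27×10^11 = 620 W.

Q ≈ 620 W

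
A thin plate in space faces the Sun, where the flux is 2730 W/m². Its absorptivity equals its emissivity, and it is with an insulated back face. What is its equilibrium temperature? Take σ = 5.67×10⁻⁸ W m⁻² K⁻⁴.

Absorbed flux αS = emitted flux εσT⁴ (one radiating face); with α = ε, T = (S/σ)^(1/4).
T = (2730 / 5.67×10⁻⁸)^(1/4) = (4.81×10^10)^(1/4).
T = 468 K.

T ≈ 468 K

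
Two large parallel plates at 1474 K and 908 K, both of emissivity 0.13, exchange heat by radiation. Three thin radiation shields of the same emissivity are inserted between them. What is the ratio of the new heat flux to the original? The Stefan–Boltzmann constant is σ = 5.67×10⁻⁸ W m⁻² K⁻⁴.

With N identical shields there are N+1 = 4 gaps in series, each with the same radiative resistance, so the flux falls to 1/(N+1) of its unshielded value.

ratio ≈ 0.250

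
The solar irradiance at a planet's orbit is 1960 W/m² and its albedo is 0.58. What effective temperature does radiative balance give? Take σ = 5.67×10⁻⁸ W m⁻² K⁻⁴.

Power absorbed = (1−a)S·πR²; power emitted = 4πR²σT⁴. Equating and cancelling πR²:
T = ((1−a)S / 4σ)^(1/4) = (823 / (4 × 5.67×10⁻⁸))^(1/4) = (3.63×10^9)^(1/4).
T = 245 K.

T ≈ 245 K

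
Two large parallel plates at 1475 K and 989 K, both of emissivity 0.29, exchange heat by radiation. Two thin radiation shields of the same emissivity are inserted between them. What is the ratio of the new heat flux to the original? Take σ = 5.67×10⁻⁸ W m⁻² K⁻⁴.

With N identical shields there are N+1 = 3 gaps in series, each with the same radiative resistance, so the flux falls to 1/(N+1) of its unshielded value.

ratio ≈ 0.333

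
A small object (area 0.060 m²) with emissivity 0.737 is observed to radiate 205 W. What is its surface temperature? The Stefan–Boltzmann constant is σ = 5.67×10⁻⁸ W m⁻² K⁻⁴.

From P = εσAT⁴, T = (P / εσA)^(1/4) = (205 / (0.737 × 5.67×10⁻⁸ × 0.0600))^(1/4).
T = (8.18×10^10)^(1/4) = 535 K.

T ≈ 535 K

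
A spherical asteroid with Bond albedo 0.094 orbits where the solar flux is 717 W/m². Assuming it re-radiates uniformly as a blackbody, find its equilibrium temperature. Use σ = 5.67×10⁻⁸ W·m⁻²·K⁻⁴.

Power absorbed = (1−a)S·πR²; power emitted = 4πR²σT⁴. Equating and cancelling πR²:
T = ((1−a)S / 4σ)^(1/4) = (650 / (4 × 5.67×10⁻⁸))^(1/4) = (2.86×10^9)^(1/4).
T = 231 K.

T ≈ 231 K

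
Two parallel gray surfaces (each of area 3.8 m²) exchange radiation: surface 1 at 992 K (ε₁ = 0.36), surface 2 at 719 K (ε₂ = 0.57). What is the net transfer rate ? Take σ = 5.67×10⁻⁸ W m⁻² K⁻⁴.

For two large parallel gray plates, q = σ(T₁⁴ − T₂⁴) / (1/ε₁ + 1/ε₂ − 1).
1/ε₁ + 1/ε₂ − 1 = 1/0.36 + 1/0.57 − 1 = 3.532.
T₁⁴ − T₂⁴ = 9.68×10^11 − 2.67×10^11 = 7.01×10^11 K⁴.
q = 5.67×10⁻⁸ × 7.01×10^11 / 3.532 = 11300 W/m².
Q = q·A = 11300 × 3.8 = 42800 W.

Q ≈ 42800 W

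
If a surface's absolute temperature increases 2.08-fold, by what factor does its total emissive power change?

factor ≈ 18.7

P ∝ T⁴, so the power scales as (2.08)⁴ = 18.7.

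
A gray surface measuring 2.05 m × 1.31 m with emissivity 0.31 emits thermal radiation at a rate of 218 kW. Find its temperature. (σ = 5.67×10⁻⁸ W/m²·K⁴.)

A = 2.05 × 1.31 = 2.69 m².
From P = εσAT⁴, T = (P / εσA)^(1/4) = (2.18×10^5 / (0.31 × 5.67×10⁻⁸ × 2.69))^(1/4).
T = (4.62×10^12)^(1/4) = 1470 K.

T ≈ 1470 K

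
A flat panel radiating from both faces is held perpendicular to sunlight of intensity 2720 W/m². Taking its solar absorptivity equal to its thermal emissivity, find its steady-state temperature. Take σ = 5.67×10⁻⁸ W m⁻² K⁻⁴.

Absorbed flux αS = emitted flux 2εσT⁴ per unit area; with α = ε this gives T = (S/2σ)^(1/4).
T = (2720 / (2 × 5.67×10⁻⁸))^(1/4) = (2.40×10^10)^(1/4).
T = 394 K.

T ≈ 394 K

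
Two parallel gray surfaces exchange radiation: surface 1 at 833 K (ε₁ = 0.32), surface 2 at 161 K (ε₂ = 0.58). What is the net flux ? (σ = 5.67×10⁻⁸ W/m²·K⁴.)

For two large parallel gray plates, q = σ(T₁⁴ − T₂⁴) / (1/ε₁ + 1/ε₂ − 1).
1/ε₁ + 1/ε₂ − 1 = 1/0.32 + 1/0.58 − 1 = 3.849.
T₁⁴ − T₂⁴ = 4.81×10^11 − 6.72×10^8 = 4.81×10^11 K⁴.
q = 5.67×10⁻⁸ × 4.81×10^11 / 3.849 = 7080 W/m².

q ≈ 7080 W/m²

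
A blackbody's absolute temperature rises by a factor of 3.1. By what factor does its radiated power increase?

P ∝ T⁴, so the power scales as (3.1)⁴ = 92.4.

factor ≈ 92.4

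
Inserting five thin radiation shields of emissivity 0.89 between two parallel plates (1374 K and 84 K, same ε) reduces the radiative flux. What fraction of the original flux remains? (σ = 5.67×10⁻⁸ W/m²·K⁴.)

With N identical shields there are N+1 = 6 gaps in series, each with the same radiative resistance, so the flux falls to 1/(N+1) of its unshielded value.

ratio ≈ 0.167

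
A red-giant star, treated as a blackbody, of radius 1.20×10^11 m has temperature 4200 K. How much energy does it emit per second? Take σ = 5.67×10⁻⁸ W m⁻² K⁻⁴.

P ≈ 3.19×10^30 W

A = 4πr² = 4π × (1.20×10^11)² = 1.81×10^23 m².
P = σAT⁴ = 5.67×10⁻⁸ × 1.81×10^23 × (4200)⁴ = 5.67×10⁻⁸ × 1.81×10^23 × 3.11×10^14.
P = 3.19×10^30 W.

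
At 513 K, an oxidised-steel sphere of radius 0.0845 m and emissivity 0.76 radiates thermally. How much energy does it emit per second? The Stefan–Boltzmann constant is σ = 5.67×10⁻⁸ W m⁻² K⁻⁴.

P ≈ 268 W

A = 4πr² = 4π × (0.0845)² = 0.0897 m².
P = εσAT⁴ = 0.76 × 5.67×10⁻⁸ × 0.0897 × (513)⁴ = 0.76 × 5.67×10⁻⁸ × 0.0897 × 6.93×10^10.
P = 268 W.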